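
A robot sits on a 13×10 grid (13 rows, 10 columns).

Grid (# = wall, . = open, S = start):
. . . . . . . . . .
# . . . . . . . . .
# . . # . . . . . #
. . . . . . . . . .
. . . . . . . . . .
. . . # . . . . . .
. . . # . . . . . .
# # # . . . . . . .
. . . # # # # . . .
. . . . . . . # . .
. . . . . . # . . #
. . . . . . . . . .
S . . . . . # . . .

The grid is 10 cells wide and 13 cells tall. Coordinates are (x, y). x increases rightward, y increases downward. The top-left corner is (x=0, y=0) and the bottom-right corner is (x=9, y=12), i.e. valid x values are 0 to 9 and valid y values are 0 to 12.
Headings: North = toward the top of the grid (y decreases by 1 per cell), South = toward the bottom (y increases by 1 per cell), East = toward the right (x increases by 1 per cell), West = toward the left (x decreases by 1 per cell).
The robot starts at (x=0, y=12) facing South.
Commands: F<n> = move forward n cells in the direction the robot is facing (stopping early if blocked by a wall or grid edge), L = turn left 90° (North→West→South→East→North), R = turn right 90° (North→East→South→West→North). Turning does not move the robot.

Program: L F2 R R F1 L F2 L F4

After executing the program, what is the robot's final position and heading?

Answer: Final position: (x=5, y=12), facing East

Derivation:
Start: (x=0, y=12), facing South
  L: turn left, now facing East
  F2: move forward 2, now at (x=2, y=12)
  R: turn right, now facing South
  R: turn right, now facing West
  F1: move forward 1, now at (x=1, y=12)
  L: turn left, now facing South
  F2: move forward 0/2 (blocked), now at (x=1, y=12)
  L: turn left, now facing East
  F4: move forward 4, now at (x=5, y=12)
Final: (x=5, y=12), facing East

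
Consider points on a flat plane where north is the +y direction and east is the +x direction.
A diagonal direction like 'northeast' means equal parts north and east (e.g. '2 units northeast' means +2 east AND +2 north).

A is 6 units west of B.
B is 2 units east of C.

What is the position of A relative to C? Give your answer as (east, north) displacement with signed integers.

Place C at the origin (east=0, north=0).
  B is 2 units east of C: delta (east=+2, north=+0); B at (east=2, north=0).
  A is 6 units west of B: delta (east=-6, north=+0); A at (east=-4, north=0).
Therefore A relative to C: (east=-4, north=0).

Answer: A is at (east=-4, north=0) relative to C.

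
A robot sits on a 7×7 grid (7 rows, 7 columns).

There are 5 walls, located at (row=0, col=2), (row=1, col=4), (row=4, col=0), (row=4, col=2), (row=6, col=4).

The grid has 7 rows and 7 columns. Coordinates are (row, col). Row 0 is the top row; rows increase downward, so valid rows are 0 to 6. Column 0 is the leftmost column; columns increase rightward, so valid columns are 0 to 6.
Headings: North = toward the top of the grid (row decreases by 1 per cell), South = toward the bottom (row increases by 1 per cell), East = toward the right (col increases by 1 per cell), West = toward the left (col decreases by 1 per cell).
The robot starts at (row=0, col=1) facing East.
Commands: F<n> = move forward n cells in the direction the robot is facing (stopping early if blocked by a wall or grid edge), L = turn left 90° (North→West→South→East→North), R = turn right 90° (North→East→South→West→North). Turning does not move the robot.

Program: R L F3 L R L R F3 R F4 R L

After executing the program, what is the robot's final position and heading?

Start: (row=0, col=1), facing East
  R: turn right, now facing South
  L: turn left, now facing East
  F3: move forward 0/3 (blocked), now at (row=0, col=1)
  L: turn left, now facing North
  R: turn right, now facing East
  L: turn left, now facing North
  R: turn right, now facing East
  F3: move forward 0/3 (blocked), now at (row=0, col=1)
  R: turn right, now facing South
  F4: move forward 4, now at (row=4, col=1)
  R: turn right, now facing West
  L: turn left, now facing South
Final: (row=4, col=1), facing South

Answer: Final position: (row=4, col=1), facing South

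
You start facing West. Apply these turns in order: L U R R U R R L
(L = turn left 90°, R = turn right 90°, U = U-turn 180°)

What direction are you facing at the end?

Start: West
  L (left (90° counter-clockwise)) -> South
  U (U-turn (180°)) -> North
  R (right (90° clockwise)) -> East
  R (right (90° clockwise)) -> South
  U (U-turn (180°)) -> North
  R (right (90° clockwise)) -> East
  R (right (90° clockwise)) -> South
  L (left (90° counter-clockwise)) -> East
Final: East

Answer: Final heading: East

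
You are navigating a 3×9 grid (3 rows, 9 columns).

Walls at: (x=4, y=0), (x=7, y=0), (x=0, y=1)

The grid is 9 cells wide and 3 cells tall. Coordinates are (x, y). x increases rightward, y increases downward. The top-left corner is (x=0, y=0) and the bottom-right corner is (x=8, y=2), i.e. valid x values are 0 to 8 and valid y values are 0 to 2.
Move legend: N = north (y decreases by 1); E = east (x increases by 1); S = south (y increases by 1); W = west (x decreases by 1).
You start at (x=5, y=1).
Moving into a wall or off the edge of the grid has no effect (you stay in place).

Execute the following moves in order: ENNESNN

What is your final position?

Start: (x=5, y=1)
  E (east): (x=5, y=1) -> (x=6, y=1)
  N (north): (x=6, y=1) -> (x=6, y=0)
  N (north): blocked, stay at (x=6, y=0)
  E (east): blocked, stay at (x=6, y=0)
  S (south): (x=6, y=0) -> (x=6, y=1)
  N (north): (x=6, y=1) -> (x=6, y=0)
  N (north): blocked, stay at (x=6, y=0)
Final: (x=6, y=0)

Answer: Final position: (x=6, y=0)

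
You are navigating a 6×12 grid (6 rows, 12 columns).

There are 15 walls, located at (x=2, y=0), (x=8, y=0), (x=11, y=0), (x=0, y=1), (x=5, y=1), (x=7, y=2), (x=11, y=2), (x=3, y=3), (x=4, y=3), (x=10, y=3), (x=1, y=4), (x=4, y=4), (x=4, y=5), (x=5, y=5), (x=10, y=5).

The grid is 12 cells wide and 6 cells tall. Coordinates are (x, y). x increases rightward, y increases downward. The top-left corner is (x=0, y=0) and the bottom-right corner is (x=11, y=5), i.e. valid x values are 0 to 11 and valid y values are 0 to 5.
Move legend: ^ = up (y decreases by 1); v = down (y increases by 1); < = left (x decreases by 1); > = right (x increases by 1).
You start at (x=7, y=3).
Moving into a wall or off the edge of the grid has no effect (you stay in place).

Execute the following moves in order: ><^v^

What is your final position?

Answer: Final position: (x=7, y=3)

Derivation:
Start: (x=7, y=3)
  > (right): (x=7, y=3) -> (x=8, y=3)
  < (left): (x=8, y=3) -> (x=7, y=3)
  ^ (up): blocked, stay at (x=7, y=3)
  v (down): (x=7, y=3) -> (x=7, y=4)
  ^ (up): (x=7, y=4) -> (x=7, y=3)
Final: (x=7, y=3)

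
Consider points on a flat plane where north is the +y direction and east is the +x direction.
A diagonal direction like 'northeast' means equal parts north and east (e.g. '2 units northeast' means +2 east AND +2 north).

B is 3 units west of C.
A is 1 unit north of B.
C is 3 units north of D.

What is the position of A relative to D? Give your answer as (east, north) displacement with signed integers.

Answer: A is at (east=-3, north=4) relative to D.

Derivation:
Place D at the origin (east=0, north=0).
  C is 3 units north of D: delta (east=+0, north=+3); C at (east=0, north=3).
  B is 3 units west of C: delta (east=-3, north=+0); B at (east=-3, north=3).
  A is 1 unit north of B: delta (east=+0, north=+1); A at (east=-3, north=4).
Therefore A relative to D: (east=-3, north=4).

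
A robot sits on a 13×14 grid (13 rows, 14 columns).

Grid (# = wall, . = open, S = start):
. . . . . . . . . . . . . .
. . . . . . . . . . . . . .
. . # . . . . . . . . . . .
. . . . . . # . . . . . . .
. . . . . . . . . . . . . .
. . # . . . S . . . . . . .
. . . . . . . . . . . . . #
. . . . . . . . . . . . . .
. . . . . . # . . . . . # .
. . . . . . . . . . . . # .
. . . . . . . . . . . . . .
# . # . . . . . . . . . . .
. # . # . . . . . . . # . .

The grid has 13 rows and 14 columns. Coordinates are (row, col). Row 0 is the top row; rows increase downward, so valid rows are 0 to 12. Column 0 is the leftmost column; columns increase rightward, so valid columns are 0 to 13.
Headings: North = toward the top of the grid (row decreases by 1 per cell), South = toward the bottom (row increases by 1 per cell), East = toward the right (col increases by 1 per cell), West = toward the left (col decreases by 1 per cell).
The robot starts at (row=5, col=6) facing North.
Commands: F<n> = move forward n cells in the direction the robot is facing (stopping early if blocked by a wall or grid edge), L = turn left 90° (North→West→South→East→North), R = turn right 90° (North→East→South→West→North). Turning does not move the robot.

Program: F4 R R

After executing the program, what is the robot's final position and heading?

Answer: Final position: (row=4, col=6), facing South

Derivation:
Start: (row=5, col=6), facing North
  F4: move forward 1/4 (blocked), now at (row=4, col=6)
  R: turn right, now facing East
  R: turn right, now facing South
Final: (row=4, col=6), facing South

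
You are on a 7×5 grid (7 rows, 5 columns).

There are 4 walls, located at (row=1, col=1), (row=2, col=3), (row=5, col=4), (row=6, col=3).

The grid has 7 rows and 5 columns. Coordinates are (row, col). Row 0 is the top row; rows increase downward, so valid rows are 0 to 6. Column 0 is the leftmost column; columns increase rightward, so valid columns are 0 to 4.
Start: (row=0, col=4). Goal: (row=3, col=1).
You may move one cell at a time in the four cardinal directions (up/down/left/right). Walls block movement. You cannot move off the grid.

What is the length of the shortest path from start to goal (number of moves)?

Answer: Shortest path length: 6

Derivation:
BFS from (row=0, col=4) until reaching (row=3, col=1):
  Distance 0: (row=0, col=4)
  Distance 1: (row=0, col=3), (row=1, col=4)
  Distance 2: (row=0, col=2), (row=1, col=3), (row=2, col=4)
  Distance 3: (row=0, col=1), (row=1, col=2), (row=3, col=4)
  Distance 4: (row=0, col=0), (row=2, col=2), (row=3, col=3), (row=4, col=4)
  Distance 5: (row=1, col=0), (row=2, col=1), (row=3, col=2), (row=4, col=3)
  Distance 6: (row=2, col=0), (row=3, col=1), (row=4, col=2), (row=5, col=3)  <- goal reached here
One shortest path (6 moves): (row=0, col=4) -> (row=0, col=3) -> (row=0, col=2) -> (row=1, col=2) -> (row=2, col=2) -> (row=2, col=1) -> (row=3, col=1)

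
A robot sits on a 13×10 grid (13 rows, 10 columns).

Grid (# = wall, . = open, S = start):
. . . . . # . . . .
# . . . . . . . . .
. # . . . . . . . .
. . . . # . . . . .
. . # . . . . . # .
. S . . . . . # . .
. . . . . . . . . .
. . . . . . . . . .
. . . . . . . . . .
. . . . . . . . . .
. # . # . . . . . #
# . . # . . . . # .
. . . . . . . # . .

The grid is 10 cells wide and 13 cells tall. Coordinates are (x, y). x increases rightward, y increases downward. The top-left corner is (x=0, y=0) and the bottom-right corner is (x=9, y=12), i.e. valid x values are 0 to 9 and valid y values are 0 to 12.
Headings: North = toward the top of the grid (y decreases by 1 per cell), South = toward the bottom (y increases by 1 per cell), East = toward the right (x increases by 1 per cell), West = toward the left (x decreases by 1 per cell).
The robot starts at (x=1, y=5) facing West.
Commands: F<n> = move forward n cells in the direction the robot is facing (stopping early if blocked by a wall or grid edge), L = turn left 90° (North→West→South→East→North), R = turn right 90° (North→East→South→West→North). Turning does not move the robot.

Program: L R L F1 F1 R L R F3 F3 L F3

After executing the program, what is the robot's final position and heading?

Answer: Final position: (x=0, y=10), facing South

Derivation:
Start: (x=1, y=5), facing West
  L: turn left, now facing South
  R: turn right, now facing West
  L: turn left, now facing South
  F1: move forward 1, now at (x=1, y=6)
  F1: move forward 1, now at (x=1, y=7)
  R: turn right, now facing West
  L: turn left, now facing South
  R: turn right, now facing West
  F3: move forward 1/3 (blocked), now at (x=0, y=7)
  F3: move forward 0/3 (blocked), now at (x=0, y=7)
  L: turn left, now facing South
  F3: move forward 3, now at (x=0, y=10)
Final: (x=0, y=10), facing South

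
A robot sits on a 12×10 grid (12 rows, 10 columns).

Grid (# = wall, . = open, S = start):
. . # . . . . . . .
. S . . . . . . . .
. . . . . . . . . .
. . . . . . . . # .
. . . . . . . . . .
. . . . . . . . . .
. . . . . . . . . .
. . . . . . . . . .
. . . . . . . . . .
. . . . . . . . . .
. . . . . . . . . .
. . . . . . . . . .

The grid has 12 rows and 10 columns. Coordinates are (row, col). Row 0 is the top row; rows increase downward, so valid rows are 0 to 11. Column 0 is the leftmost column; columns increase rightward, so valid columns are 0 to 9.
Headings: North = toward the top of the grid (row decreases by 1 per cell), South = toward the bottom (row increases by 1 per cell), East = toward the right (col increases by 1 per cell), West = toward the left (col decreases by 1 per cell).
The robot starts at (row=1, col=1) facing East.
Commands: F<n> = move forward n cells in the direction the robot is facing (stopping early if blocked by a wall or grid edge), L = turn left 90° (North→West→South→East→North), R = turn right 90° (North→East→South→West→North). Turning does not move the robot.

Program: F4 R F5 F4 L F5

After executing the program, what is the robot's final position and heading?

Start: (row=1, col=1), facing East
  F4: move forward 4, now at (row=1, col=5)
  R: turn right, now facing South
  F5: move forward 5, now at (row=6, col=5)
  F4: move forward 4, now at (row=10, col=5)
  L: turn left, now facing East
  F5: move forward 4/5 (blocked), now at (row=10, col=9)
Final: (row=10, col=9), facing East

Answer: Final position: (row=10, col=9), facing East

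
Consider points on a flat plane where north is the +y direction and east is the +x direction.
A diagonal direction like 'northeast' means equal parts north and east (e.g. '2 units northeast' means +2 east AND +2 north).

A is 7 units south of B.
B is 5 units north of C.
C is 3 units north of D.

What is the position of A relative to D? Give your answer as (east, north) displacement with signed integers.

Answer: A is at (east=0, north=1) relative to D.

Derivation:
Place D at the origin (east=0, north=0).
  C is 3 units north of D: delta (east=+0, north=+3); C at (east=0, north=3).
  B is 5 units north of C: delta (east=+0, north=+5); B at (east=0, north=8).
  A is 7 units south of B: delta (east=+0, north=-7); A at (east=0, north=1).
Therefore A relative to D: (east=0, north=1).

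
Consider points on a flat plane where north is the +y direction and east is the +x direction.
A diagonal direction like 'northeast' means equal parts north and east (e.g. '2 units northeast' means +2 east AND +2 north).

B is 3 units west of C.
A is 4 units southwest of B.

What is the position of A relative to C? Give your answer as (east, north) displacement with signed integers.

Place C at the origin (east=0, north=0).
  B is 3 units west of C: delta (east=-3, north=+0); B at (east=-3, north=0).
  A is 4 units southwest of B: delta (east=-4, north=-4); A at (east=-7, north=-4).
Therefore A relative to C: (east=-7, north=-4).

Answer: A is at (east=-7, north=-4) relative to C.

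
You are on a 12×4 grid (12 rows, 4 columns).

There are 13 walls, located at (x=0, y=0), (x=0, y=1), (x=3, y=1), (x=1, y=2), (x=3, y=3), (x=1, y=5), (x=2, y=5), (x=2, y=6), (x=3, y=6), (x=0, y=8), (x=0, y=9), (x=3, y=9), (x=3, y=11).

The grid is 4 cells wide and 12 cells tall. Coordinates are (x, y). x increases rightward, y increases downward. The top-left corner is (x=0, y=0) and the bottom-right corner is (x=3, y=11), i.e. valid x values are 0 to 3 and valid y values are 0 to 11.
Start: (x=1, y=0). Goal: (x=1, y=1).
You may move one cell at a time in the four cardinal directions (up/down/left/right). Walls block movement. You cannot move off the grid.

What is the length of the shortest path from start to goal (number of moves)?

BFS from (x=1, y=0) until reaching (x=1, y=1):
  Distance 0: (x=1, y=0)
  Distance 1: (x=2, y=0), (x=1, y=1)  <- goal reached here
One shortest path (1 moves): (x=1, y=0) -> (x=1, y=1)

Answer: Shortest path length: 1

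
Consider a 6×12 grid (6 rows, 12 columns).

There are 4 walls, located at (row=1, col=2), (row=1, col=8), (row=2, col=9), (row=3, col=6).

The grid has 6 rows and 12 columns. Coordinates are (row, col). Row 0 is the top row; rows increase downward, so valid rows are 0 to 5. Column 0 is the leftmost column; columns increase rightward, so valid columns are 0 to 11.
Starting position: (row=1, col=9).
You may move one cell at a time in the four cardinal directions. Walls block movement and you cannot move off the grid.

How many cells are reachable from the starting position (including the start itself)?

Answer: Reachable cells: 68

Derivation:
BFS flood-fill from (row=1, col=9):
  Distance 0: (row=1, col=9)
  Distance 1: (row=0, col=9), (row=1, col=10)
  Distance 2: (row=0, col=8), (row=0, col=10), (row=1, col=11), (row=2, col=10)
  Distance 3: (row=0, col=7), (row=0, col=11), (row=2, col=11), (row=3, col=10)
  Distance 4: (row=0, col=6), (row=1, col=7), (row=3, col=9), (row=3, col=11), (row=4, col=10)
  Distance 5: (row=0, col=5), (row=1, col=6), (row=2, col=7), (row=3, col=8), (row=4, col=9), (row=4, col=11), (row=5, col=10)
  Distance 6: (row=0, col=4), (row=1, col=5), (row=2, col=6), (row=2, col=8), (row=3, col=7), (row=4, col=8), (row=5, col=9), (row=5, col=11)
  Distance 7: (row=0, col=3), (row=1, col=4), (row=2, col=5), (row=4, col=7), (row=5, col=8)
  Distance 8: (row=0, col=2), (row=1, col=3), (row=2, col=4), (row=3, col=5), (row=4, col=6), (row=5, col=7)
  Distance 9: (row=0, col=1), (row=2, col=3), (row=3, col=4), (row=4, col=5), (row=5, col=6)
  Distance 10: (row=0, col=0), (row=1, col=1), (row=2, col=2), (row=3, col=3), (row=4, col=4), (row=5, col=5)
  Distance 11: (row=1, col=0), (row=2, col=1), (row=3, col=2), (row=4, col=3), (row=5, col=4)
  Distance 12: (row=2, col=0), (row=3, col=1), (row=4, col=2), (row=5, col=3)
  Distance 13: (row=3, col=0), (row=4, col=1), (row=5, col=2)
  Distance 14: (row=4, col=0), (row=5, col=1)
  Distance 15: (row=5, col=0)
Total reachable: 68 (grid has 68 open cells total)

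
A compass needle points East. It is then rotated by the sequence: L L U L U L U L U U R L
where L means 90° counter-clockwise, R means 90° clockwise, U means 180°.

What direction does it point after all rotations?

Start: East
  L (left (90° counter-clockwise)) -> North
  L (left (90° counter-clockwise)) -> West
  U (U-turn (180°)) -> East
  L (left (90° counter-clockwise)) -> North
  U (U-turn (180°)) -> South
  L (left (90° counter-clockwise)) -> East
  U (U-turn (180°)) -> West
  L (left (90° counter-clockwise)) -> South
  U (U-turn (180°)) -> North
  U (U-turn (180°)) -> South
  R (right (90° clockwise)) -> West
  L (left (90° counter-clockwise)) -> South
Final: South

Answer: Final heading: South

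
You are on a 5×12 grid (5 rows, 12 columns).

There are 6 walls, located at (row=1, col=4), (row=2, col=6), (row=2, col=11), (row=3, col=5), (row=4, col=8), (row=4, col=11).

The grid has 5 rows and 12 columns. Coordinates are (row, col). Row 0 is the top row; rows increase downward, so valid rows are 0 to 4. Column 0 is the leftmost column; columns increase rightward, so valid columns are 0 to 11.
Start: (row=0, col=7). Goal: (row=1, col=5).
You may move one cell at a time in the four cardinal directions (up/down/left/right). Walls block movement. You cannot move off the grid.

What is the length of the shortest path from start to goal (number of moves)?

Answer: Shortest path length: 3

Derivation:
BFS from (row=0, col=7) until reaching (row=1, col=5):
  Distance 0: (row=0, col=7)
  Distance 1: (row=0, col=6), (row=0, col=8), (row=1, col=7)
  Distance 2: (row=0, col=5), (row=0, col=9), (row=1, col=6), (row=1, col=8), (row=2, col=7)
  Distance 3: (row=0, col=4), (row=0, col=10), (row=1, col=5), (row=1, col=9), (row=2, col=8), (row=3, col=7)  <- goal reached here
One shortest path (3 moves): (row=0, col=7) -> (row=0, col=6) -> (row=0, col=5) -> (row=1, col=5)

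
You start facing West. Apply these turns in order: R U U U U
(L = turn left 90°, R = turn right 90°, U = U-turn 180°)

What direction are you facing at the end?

Answer: Final heading: North

Derivation:
Start: West
  R (right (90° clockwise)) -> North
  U (U-turn (180°)) -> South
  U (U-turn (180°)) -> North
  U (U-turn (180°)) -> South
  U (U-turn (180°)) -> North
Final: North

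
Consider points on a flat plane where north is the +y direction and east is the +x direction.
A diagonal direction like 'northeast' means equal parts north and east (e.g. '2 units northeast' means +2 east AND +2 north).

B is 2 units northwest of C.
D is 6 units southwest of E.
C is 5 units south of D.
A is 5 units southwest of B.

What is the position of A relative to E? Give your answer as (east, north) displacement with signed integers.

Answer: A is at (east=-13, north=-14) relative to E.

Derivation:
Place E at the origin (east=0, north=0).
  D is 6 units southwest of E: delta (east=-6, north=-6); D at (east=-6, north=-6).
  C is 5 units south of D: delta (east=+0, north=-5); C at (east=-6, north=-11).
  B is 2 units northwest of C: delta (east=-2, north=+2); B at (east=-8, north=-9).
  A is 5 units southwest of B: delta (east=-5, north=-5); A at (east=-13, north=-14).
Therefore A relative to E: (east=-13, north=-14).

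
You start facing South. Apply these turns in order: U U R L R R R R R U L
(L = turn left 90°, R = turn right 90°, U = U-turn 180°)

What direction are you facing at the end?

Start: South
  U (U-turn (180°)) -> North
  U (U-turn (180°)) -> South
  R (right (90° clockwise)) -> West
  L (left (90° counter-clockwise)) -> South
  R (right (90° clockwise)) -> West
  R (right (90° clockwise)) -> North
  R (right (90° clockwise)) -> East
  R (right (90° clockwise)) -> South
  R (right (90° clockwise)) -> West
  U (U-turn (180°)) -> East
  L (left (90° counter-clockwise)) -> North
Final: North

Answer: Final heading: North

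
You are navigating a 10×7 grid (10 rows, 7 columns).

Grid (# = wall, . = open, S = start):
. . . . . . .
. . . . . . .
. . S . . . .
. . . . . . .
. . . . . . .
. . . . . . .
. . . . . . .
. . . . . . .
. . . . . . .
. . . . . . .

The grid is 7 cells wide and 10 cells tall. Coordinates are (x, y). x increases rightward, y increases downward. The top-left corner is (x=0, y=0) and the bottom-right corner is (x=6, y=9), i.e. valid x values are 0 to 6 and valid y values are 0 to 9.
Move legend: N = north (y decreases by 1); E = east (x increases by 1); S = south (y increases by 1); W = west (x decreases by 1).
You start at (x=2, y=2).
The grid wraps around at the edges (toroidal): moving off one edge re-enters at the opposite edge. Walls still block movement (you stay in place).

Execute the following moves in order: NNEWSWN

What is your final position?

Start: (x=2, y=2)
  N (north): (x=2, y=2) -> (x=2, y=1)
  N (north): (x=2, y=1) -> (x=2, y=0)
  E (east): (x=2, y=0) -> (x=3, y=0)
  W (west): (x=3, y=0) -> (x=2, y=0)
  S (south): (x=2, y=0) -> (x=2, y=1)
  W (west): (x=2, y=1) -> (x=1, y=1)
  N (north): (x=1, y=1) -> (x=1, y=0)
Final: (x=1, y=0)

Answer: Final position: (x=1, y=0)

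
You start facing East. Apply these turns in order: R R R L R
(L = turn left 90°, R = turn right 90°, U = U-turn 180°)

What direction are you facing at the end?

Start: East
  R (right (90° clockwise)) -> South
  R (right (90° clockwise)) -> West
  R (right (90° clockwise)) -> North
  L (left (90° counter-clockwise)) -> West
  R (right (90° clockwise)) -> North
Final: North

Answer: Final heading: North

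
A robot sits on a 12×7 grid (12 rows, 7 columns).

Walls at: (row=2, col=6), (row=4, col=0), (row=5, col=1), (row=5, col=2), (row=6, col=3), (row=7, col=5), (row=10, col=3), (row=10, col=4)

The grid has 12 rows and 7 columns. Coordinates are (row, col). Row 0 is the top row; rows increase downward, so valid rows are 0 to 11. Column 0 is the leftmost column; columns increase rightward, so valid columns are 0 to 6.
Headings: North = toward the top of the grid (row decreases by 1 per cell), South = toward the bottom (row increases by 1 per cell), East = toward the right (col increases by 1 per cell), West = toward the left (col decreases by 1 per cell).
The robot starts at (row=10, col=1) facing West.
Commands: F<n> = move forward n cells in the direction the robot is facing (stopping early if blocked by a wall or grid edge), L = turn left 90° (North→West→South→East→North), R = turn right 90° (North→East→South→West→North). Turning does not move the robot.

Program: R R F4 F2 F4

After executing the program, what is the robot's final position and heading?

Answer: Final position: (row=10, col=2), facing East

Derivation:
Start: (row=10, col=1), facing West
  R: turn right, now facing North
  R: turn right, now facing East
  F4: move forward 1/4 (blocked), now at (row=10, col=2)
  F2: move forward 0/2 (blocked), now at (row=10, col=2)
  F4: move forward 0/4 (blocked), now at (row=10, col=2)
Final: (row=10, col=2), facing East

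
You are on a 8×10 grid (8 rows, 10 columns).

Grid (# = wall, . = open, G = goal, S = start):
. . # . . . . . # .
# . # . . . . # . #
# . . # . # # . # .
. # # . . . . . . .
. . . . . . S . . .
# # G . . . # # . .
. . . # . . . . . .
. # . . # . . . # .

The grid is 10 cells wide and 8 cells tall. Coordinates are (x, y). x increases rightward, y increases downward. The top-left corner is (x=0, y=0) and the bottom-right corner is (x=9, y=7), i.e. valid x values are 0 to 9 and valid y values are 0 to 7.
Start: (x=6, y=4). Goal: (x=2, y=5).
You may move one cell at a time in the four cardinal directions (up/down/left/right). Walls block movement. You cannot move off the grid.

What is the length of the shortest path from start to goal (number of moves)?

Answer: Shortest path length: 5

Derivation:
BFS from (x=6, y=4) until reaching (x=2, y=5):
  Distance 0: (x=6, y=4)
  Distance 1: (x=6, y=3), (x=5, y=4), (x=7, y=4)
  Distance 2: (x=5, y=3), (x=7, y=3), (x=4, y=4), (x=8, y=4), (x=5, y=5)
  Distance 3: (x=7, y=2), (x=4, y=3), (x=8, y=3), (x=3, y=4), (x=9, y=4), (x=4, y=5), (x=8, y=5), (x=5, y=6)
  Distance 4: (x=4, y=2), (x=3, y=3), (x=9, y=3), (x=2, y=4), (x=3, y=5), (x=9, y=5), (x=4, y=6), (x=6, y=6), (x=8, y=6), (x=5, y=7)
  Distance 5: (x=4, y=1), (x=9, y=2), (x=1, y=4), (x=2, y=5), (x=7, y=6), (x=9, y=6), (x=6, y=7)  <- goal reached here
One shortest path (5 moves): (x=6, y=4) -> (x=5, y=4) -> (x=4, y=4) -> (x=3, y=4) -> (x=2, y=4) -> (x=2, y=5)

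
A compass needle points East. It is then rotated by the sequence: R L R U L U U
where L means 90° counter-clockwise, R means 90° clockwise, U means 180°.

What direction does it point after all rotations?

Answer: Final heading: West

Derivation:
Start: East
  R (right (90° clockwise)) -> South
  L (left (90° counter-clockwise)) -> East
  R (right (90° clockwise)) -> South
  U (U-turn (180°)) -> North
  L (left (90° counter-clockwise)) -> West
  U (U-turn (180°)) -> East
  U (U-turn (180°)) -> West
Final: West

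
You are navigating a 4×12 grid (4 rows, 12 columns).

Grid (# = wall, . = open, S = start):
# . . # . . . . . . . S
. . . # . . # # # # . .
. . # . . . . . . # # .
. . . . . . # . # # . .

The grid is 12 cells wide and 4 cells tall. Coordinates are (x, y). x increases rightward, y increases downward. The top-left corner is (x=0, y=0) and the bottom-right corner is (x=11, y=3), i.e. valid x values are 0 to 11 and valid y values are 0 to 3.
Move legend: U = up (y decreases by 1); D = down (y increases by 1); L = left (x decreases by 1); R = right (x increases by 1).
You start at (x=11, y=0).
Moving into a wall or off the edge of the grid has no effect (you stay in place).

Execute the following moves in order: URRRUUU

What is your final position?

Answer: Final position: (x=11, y=0)

Derivation:
Start: (x=11, y=0)
  U (up): blocked, stay at (x=11, y=0)
  [×3]R (right): blocked, stay at (x=11, y=0)
  [×3]U (up): blocked, stay at (x=11, y=0)
Final: (x=11, y=0)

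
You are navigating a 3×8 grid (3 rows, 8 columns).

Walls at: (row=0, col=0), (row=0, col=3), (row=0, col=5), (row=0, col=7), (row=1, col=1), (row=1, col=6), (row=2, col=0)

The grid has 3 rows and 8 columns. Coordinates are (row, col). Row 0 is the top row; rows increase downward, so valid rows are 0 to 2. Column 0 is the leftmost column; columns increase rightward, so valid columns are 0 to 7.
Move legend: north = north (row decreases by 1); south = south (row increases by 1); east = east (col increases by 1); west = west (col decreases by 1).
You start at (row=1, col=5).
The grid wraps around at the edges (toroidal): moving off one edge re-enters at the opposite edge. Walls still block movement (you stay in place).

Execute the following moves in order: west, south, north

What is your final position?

Answer: Final position: (row=1, col=4)

Derivation:
Start: (row=1, col=5)
  west (west): (row=1, col=5) -> (row=1, col=4)
  south (south): (row=1, col=4) -> (row=2, col=4)
  north (north): (row=2, col=4) -> (row=1, col=4)
Final: (row=1, col=4)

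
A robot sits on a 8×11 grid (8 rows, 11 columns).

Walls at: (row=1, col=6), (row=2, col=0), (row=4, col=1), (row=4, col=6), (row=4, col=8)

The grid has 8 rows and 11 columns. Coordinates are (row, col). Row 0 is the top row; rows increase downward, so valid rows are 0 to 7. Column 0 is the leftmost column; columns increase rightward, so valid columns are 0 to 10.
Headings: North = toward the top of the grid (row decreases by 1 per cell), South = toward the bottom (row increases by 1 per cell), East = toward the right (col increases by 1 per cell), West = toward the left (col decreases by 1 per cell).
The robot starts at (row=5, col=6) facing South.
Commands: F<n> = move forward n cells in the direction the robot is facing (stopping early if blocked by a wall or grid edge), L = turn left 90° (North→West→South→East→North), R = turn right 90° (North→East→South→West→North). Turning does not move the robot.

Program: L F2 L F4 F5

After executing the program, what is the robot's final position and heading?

Answer: Final position: (row=5, col=8), facing North

Derivation:
Start: (row=5, col=6), facing South
  L: turn left, now facing East
  F2: move forward 2, now at (row=5, col=8)
  L: turn left, now facing North
  F4: move forward 0/4 (blocked), now at (row=5, col=8)
  F5: move forward 0/5 (blocked), now at (row=5, col=8)
Final: (row=5, col=8), facing North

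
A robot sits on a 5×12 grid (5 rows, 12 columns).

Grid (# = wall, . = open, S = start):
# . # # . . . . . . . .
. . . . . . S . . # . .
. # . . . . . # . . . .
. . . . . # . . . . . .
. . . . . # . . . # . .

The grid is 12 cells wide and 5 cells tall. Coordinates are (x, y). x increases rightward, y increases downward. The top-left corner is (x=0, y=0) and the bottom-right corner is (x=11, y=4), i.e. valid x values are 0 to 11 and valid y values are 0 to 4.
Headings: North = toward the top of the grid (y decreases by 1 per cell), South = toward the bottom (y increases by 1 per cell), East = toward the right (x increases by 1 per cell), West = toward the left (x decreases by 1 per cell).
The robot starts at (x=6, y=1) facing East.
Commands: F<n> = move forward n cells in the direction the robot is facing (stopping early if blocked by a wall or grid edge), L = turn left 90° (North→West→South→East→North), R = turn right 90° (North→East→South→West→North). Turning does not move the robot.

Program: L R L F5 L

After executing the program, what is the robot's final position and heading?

Answer: Final position: (x=6, y=0), facing West

Derivation:
Start: (x=6, y=1), facing East
  L: turn left, now facing North
  R: turn right, now facing East
  L: turn left, now facing North
  F5: move forward 1/5 (blocked), now at (x=6, y=0)
  L: turn left, now facing West
Final: (x=6, y=0), facing West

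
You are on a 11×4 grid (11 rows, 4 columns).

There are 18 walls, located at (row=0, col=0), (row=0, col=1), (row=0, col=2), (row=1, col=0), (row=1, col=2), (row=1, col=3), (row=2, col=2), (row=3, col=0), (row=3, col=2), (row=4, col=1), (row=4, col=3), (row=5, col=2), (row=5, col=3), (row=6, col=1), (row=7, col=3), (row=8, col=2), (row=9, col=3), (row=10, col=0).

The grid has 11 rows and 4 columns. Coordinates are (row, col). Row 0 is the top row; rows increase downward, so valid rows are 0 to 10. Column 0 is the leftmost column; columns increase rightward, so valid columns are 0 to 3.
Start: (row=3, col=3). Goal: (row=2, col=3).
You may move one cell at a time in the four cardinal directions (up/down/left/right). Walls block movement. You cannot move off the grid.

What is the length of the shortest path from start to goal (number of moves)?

Answer: Shortest path length: 1

Derivation:
BFS from (row=3, col=3) until reaching (row=2, col=3):
  Distance 0: (row=3, col=3)
  Distance 1: (row=2, col=3)  <- goal reached here
One shortest path (1 moves): (row=3, col=3) -> (row=2, col=3)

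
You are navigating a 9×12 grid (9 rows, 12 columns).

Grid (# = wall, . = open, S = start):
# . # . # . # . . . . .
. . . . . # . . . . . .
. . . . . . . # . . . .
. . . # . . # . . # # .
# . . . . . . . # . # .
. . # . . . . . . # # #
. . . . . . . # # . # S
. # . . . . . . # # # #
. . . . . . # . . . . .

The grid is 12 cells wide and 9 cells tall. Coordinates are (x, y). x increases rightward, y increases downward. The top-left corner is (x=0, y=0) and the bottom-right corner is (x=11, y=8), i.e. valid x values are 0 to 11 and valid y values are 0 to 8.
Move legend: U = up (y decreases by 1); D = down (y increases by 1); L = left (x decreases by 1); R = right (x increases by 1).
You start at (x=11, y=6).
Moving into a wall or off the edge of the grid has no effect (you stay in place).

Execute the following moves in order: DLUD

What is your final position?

Answer: Final position: (x=11, y=6)

Derivation:
Start: (x=11, y=6)
  D (down): blocked, stay at (x=11, y=6)
  L (left): blocked, stay at (x=11, y=6)
  U (up): blocked, stay at (x=11, y=6)
  D (down): blocked, stay at (x=11, y=6)
Final: (x=11, y=6)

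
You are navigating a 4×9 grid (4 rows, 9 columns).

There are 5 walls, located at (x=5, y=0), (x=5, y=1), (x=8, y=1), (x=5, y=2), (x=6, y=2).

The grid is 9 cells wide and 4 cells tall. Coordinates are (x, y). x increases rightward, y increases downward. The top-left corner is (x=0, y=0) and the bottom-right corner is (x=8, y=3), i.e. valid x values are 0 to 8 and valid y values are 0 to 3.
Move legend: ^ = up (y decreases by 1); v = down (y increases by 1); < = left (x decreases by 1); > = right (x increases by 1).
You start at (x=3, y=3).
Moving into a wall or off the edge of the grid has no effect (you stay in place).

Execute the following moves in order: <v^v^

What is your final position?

Answer: Final position: (x=2, y=2)

Derivation:
Start: (x=3, y=3)
  < (left): (x=3, y=3) -> (x=2, y=3)
  v (down): blocked, stay at (x=2, y=3)
  ^ (up): (x=2, y=3) -> (x=2, y=2)
  v (down): (x=2, y=2) -> (x=2, y=3)
  ^ (up): (x=2, y=3) -> (x=2, y=2)
Final: (x=2, y=2)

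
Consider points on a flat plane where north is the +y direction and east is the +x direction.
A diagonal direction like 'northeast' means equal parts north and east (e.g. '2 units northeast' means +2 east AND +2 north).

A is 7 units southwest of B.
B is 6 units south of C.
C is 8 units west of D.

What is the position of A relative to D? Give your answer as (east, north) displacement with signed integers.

Place D at the origin (east=0, north=0).
  C is 8 units west of D: delta (east=-8, north=+0); C at (east=-8, north=0).
  B is 6 units south of C: delta (east=+0, north=-6); B at (east=-8, north=-6).
  A is 7 units southwest of B: delta (east=-7, north=-7); A at (east=-15, north=-13).
Therefore A relative to D: (east=-15, north=-13).

Answer: A is at (east=-15, north=-13) relative to D.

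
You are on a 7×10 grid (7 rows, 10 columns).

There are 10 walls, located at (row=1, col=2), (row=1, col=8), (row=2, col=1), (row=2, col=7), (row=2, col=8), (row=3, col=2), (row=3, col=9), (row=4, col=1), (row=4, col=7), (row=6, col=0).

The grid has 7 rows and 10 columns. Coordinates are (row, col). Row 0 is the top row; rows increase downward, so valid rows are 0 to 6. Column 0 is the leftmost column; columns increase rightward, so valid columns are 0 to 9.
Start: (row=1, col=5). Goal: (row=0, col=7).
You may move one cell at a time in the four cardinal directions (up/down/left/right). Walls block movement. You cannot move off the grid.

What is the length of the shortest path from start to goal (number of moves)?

BFS from (row=1, col=5) until reaching (row=0, col=7):
  Distance 0: (row=1, col=5)
  Distance 1: (row=0, col=5), (row=1, col=4), (row=1, col=6), (row=2, col=5)
  Distance 2: (row=0, col=4), (row=0, col=6), (row=1, col=3), (row=1, col=7), (row=2, col=4), (row=2, col=6), (row=3, col=5)
  Distance 3: (row=0, col=3), (row=0, col=7), (row=2, col=3), (row=3, col=4), (row=3, col=6), (row=4, col=5)  <- goal reached here
One shortest path (3 moves): (row=1, col=5) -> (row=1, col=6) -> (row=1, col=7) -> (row=0, col=7)

Answer: Shortest path length: 3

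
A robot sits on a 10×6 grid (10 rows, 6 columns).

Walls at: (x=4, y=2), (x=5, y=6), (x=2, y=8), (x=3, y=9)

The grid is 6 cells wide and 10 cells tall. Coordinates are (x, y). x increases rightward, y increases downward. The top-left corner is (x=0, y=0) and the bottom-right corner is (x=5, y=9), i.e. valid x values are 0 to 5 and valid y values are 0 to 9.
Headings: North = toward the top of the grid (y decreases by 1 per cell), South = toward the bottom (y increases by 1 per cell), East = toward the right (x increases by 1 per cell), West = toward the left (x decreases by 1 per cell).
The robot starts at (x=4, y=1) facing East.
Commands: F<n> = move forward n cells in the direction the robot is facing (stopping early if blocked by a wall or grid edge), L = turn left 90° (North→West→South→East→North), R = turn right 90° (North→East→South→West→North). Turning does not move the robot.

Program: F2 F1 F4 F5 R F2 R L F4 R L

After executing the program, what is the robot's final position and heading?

Answer: Final position: (x=5, y=5), facing South

Derivation:
Start: (x=4, y=1), facing East
  F2: move forward 1/2 (blocked), now at (x=5, y=1)
  F1: move forward 0/1 (blocked), now at (x=5, y=1)
  F4: move forward 0/4 (blocked), now at (x=5, y=1)
  F5: move forward 0/5 (blocked), now at (x=5, y=1)
  R: turn right, now facing South
  F2: move forward 2, now at (x=5, y=3)
  R: turn right, now facing West
  L: turn left, now facing South
  F4: move forward 2/4 (blocked), now at (x=5, y=5)
  R: turn right, now facing West
  L: turn left, now facing South
Final: (x=5, y=5), facing South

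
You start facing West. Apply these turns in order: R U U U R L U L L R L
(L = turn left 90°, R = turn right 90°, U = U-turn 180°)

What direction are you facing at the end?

Answer: Final heading: South

Derivation:
Start: West
  R (right (90° clockwise)) -> North
  U (U-turn (180°)) -> South
  U (U-turn (180°)) -> North
  U (U-turn (180°)) -> South
  R (right (90° clockwise)) -> West
  L (left (90° counter-clockwise)) -> South
  U (U-turn (180°)) -> North
  L (left (90° counter-clockwise)) -> West
  L (left (90° counter-clockwise)) -> South
  R (right (90° clockwise)) -> West
  L (left (90° counter-clockwise)) -> South
Final: South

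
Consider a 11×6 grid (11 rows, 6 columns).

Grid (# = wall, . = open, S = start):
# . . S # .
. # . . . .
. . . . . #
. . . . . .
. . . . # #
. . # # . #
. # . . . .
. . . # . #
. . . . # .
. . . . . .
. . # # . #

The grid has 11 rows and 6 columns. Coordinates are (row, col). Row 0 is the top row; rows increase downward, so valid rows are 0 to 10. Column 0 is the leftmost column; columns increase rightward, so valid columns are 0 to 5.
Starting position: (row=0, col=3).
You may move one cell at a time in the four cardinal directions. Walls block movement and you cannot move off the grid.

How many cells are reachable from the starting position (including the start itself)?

BFS flood-fill from (row=0, col=3):
  Distance 0: (row=0, col=3)
  Distance 1: (row=0, col=2), (row=1, col=3)
  Distance 2: (row=0, col=1), (row=1, col=2), (row=1, col=4), (row=2, col=3)
  Distance 3: (row=1, col=5), (row=2, col=2), (row=2, col=4), (row=3, col=3)
  Distance 4: (row=0, col=5), (row=2, col=1), (row=3, col=2), (row=3, col=4), (row=4, col=3)
  Distance 5: (row=2, col=0), (row=3, col=1), (row=3, col=5), (row=4, col=2)
  Distance 6: (row=1, col=0), (row=3, col=0), (row=4, col=1)
  Distance 7: (row=4, col=0), (row=5, col=1)
  Distance 8: (row=5, col=0)
  Distance 9: (row=6, col=0)
  Distance 10: (row=7, col=0)
  Distance 11: (row=7, col=1), (row=8, col=0)
  Distance 12: (row=7, col=2), (row=8, col=1), (row=9, col=0)
  Distance 13: (row=6, col=2), (row=8, col=2), (row=9, col=1), (row=10, col=0)
  Distance 14: (row=6, col=3), (row=8, col=3), (row=9, col=2), (row=10, col=1)
  Distance 15: (row=6, col=4), (row=9, col=3)
  Distance 16: (row=5, col=4), (row=6, col=5), (row=7, col=4), (row=9, col=4)
  Distance 17: (row=9, col=5), (row=10, col=4)
  Distance 18: (row=8, col=5)
Total reachable: 50 (grid has 50 open cells total)

Answer: Reachable cells: 50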